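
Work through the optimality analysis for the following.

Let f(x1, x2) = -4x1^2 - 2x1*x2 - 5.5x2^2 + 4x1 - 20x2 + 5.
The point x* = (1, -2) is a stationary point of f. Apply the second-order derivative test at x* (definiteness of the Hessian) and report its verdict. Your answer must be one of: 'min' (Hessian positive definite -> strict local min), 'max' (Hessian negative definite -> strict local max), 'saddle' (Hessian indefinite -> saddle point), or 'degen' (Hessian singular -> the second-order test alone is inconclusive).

Compute the Hessian H = grad^2 f:
  H = [[-8, -2], [-2, -11]]
Verify stationarity: grad f(x*) = H x* + g = (0, 0).
Eigenvalues of H: -12, -7.
Both eigenvalues < 0, so H is negative definite -> x* is a strict local max.

max


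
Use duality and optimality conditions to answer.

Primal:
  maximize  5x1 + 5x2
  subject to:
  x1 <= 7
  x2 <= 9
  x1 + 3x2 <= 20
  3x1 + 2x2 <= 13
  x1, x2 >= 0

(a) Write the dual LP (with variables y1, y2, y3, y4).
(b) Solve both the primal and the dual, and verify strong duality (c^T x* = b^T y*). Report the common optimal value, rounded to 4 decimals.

The standard primal-dual pair for 'max c^T x s.t. A x <= b, x >= 0' is:
  Dual:  min b^T y  s.t.  A^T y >= c,  y >= 0.

So the dual LP is:
  minimize  7y1 + 9y2 + 20y3 + 13y4
  subject to:
    y1 + y3 + 3y4 >= 5
    y2 + 3y3 + 2y4 >= 5
    y1, y2, y3, y4 >= 0

Solving the primal: x* = (0, 6.5).
  primal value c^T x* = 32.5.
Solving the dual: y* = (0, 0, 0, 2.5).
  dual value b^T y* = 32.5.
Strong duality: c^T x* = b^T y*. Confirmed.

32.5


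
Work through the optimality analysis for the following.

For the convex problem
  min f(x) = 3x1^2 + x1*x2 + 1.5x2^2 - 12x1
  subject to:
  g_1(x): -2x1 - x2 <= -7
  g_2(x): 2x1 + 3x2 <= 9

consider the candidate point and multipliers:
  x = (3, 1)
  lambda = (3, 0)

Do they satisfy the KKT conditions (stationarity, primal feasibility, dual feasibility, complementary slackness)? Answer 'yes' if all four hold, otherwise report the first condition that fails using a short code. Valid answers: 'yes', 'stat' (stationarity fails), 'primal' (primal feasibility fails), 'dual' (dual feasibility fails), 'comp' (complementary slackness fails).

Gradient of f: grad f(x) = Q x + c = (7, 6)
Constraint values g_i(x) = a_i^T x - b_i:
  g_1((3, 1)) = 0
  g_2((3, 1)) = 0
Stationarity residual: grad f(x) + sum_i lambda_i a_i = (1, 3)
  -> stationarity FAILS
Primal feasibility (all g_i <= 0): OK
Dual feasibility (all lambda_i >= 0): OK
Complementary slackness (lambda_i * g_i(x) = 0 for all i): OK

Verdict: the first failing condition is stationarity -> stat.

stat


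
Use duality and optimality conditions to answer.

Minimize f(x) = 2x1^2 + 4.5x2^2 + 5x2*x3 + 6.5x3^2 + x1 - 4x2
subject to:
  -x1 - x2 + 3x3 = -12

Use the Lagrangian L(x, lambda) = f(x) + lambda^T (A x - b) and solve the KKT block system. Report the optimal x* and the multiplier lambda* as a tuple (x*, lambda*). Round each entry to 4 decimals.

Form the Lagrangian:
  L(x, lambda) = (1/2) x^T Q x + c^T x + lambda^T (A x - b)
Stationarity (grad_x L = 0): Q x + c + A^T lambda = 0.
Primal feasibility: A x = b.

This gives the KKT block system:
  [ Q   A^T ] [ x     ]   [-c ]
  [ A    0  ] [ lambda ] = [ b ]

Solving the linear system:
  x*      = (1.4762, 2.6667, -2.619)
  lambda* = (6.9048)
  f(x*)   = 36.8333

x* = (1.4762, 2.6667, -2.619), lambda* = (6.9048)


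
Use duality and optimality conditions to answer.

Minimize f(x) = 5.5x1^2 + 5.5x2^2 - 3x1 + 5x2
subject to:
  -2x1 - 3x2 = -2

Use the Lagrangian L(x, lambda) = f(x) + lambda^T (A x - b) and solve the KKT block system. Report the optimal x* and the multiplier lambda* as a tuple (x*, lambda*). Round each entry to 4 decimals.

Form the Lagrangian:
  L(x, lambda) = (1/2) x^T Q x + c^T x + lambda^T (A x - b)
Stationarity (grad_x L = 0): Q x + c + A^T lambda = 0.
Primal feasibility: A x = b.

This gives the KKT block system:
  [ Q   A^T ] [ x     ]   [-c ]
  [ A    0  ] [ lambda ] = [ b ]

Solving the linear system:
  x*      = (0.7063, 0.1958)
  lambda* = (2.3846)
  f(x*)   = 1.8147

x* = (0.7063, 0.1958), lambda* = (2.3846)


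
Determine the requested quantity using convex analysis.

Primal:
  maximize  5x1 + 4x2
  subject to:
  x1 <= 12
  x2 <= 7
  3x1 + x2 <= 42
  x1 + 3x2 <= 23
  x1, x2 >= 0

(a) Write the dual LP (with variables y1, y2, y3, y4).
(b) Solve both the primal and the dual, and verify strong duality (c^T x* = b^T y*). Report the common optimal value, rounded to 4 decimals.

The standard primal-dual pair for 'max c^T x s.t. A x <= b, x >= 0' is:
  Dual:  min b^T y  s.t.  A^T y >= c,  y >= 0.

So the dual LP is:
  minimize  12y1 + 7y2 + 42y3 + 23y4
  subject to:
    y1 + 3y3 + y4 >= 5
    y2 + y3 + 3y4 >= 4
    y1, y2, y3, y4 >= 0

Solving the primal: x* = (12, 3.6667).
  primal value c^T x* = 74.6667.
Solving the dual: y* = (3.6667, 0, 0, 1.3333).
  dual value b^T y* = 74.6667.
Strong duality: c^T x* = b^T y*. Confirmed.

74.6667


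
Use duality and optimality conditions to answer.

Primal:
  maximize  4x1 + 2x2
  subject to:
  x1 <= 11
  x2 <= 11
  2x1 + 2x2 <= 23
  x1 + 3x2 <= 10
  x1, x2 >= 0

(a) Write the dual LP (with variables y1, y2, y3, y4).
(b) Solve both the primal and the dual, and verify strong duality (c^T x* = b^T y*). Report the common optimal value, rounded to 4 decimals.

The standard primal-dual pair for 'max c^T x s.t. A x <= b, x >= 0' is:
  Dual:  min b^T y  s.t.  A^T y >= c,  y >= 0.

So the dual LP is:
  minimize  11y1 + 11y2 + 23y3 + 10y4
  subject to:
    y1 + 2y3 + y4 >= 4
    y2 + 2y3 + 3y4 >= 2
    y1, y2, y3, y4 >= 0

Solving the primal: x* = (10, 0).
  primal value c^T x* = 40.
Solving the dual: y* = (0, 0, 0, 4).
  dual value b^T y* = 40.
Strong duality: c^T x* = b^T y*. Confirmed.

40


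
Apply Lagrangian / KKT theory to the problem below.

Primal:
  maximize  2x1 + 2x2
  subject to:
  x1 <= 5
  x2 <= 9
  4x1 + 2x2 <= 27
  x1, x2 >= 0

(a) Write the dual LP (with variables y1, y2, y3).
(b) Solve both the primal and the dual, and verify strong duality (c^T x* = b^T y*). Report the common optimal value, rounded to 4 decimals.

The standard primal-dual pair for 'max c^T x s.t. A x <= b, x >= 0' is:
  Dual:  min b^T y  s.t.  A^T y >= c,  y >= 0.

So the dual LP is:
  minimize  5y1 + 9y2 + 27y3
  subject to:
    y1 + 4y3 >= 2
    y2 + 2y3 >= 2
    y1, y2, y3 >= 0

Solving the primal: x* = (2.25, 9).
  primal value c^T x* = 22.5.
Solving the dual: y* = (0, 1, 0.5).
  dual value b^T y* = 22.5.
Strong duality: c^T x* = b^T y*. Confirmed.

22.5


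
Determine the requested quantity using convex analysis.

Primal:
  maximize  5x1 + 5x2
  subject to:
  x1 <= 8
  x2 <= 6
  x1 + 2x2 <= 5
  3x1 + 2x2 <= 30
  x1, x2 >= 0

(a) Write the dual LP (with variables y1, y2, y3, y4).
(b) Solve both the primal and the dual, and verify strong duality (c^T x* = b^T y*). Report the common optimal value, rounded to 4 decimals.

The standard primal-dual pair for 'max c^T x s.t. A x <= b, x >= 0' is:
  Dual:  min b^T y  s.t.  A^T y >= c,  y >= 0.

So the dual LP is:
  minimize  8y1 + 6y2 + 5y3 + 30y4
  subject to:
    y1 + y3 + 3y4 >= 5
    y2 + 2y3 + 2y4 >= 5
    y1, y2, y3, y4 >= 0

Solving the primal: x* = (5, 0).
  primal value c^T x* = 25.
Solving the dual: y* = (0, 0, 5, 0).
  dual value b^T y* = 25.
Strong duality: c^T x* = b^T y*. Confirmed.

25


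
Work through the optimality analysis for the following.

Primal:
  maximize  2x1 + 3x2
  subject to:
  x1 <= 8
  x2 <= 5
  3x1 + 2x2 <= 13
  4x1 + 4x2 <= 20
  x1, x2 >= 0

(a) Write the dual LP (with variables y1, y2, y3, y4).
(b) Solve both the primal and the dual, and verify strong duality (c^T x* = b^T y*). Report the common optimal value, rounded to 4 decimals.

The standard primal-dual pair for 'max c^T x s.t. A x <= b, x >= 0' is:
  Dual:  min b^T y  s.t.  A^T y >= c,  y >= 0.

So the dual LP is:
  minimize  8y1 + 5y2 + 13y3 + 20y4
  subject to:
    y1 + 3y3 + 4y4 >= 2
    y2 + 2y3 + 4y4 >= 3
    y1, y2, y3, y4 >= 0

Solving the primal: x* = (0, 5).
  primal value c^T x* = 15.
Solving the dual: y* = (0, 1, 0, 0.5).
  dual value b^T y* = 15.
Strong duality: c^T x* = b^T y*. Confirmed.

15


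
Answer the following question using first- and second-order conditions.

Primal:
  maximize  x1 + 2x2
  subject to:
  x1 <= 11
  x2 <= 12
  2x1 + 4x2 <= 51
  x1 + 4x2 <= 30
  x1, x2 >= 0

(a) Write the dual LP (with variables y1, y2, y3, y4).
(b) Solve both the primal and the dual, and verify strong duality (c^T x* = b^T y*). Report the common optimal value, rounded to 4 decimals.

The standard primal-dual pair for 'max c^T x s.t. A x <= b, x >= 0' is:
  Dual:  min b^T y  s.t.  A^T y >= c,  y >= 0.

So the dual LP is:
  minimize  11y1 + 12y2 + 51y3 + 30y4
  subject to:
    y1 + 2y3 + y4 >= 1
    y2 + 4y3 + 4y4 >= 2
    y1, y2, y3, y4 >= 0

Solving the primal: x* = (11, 4.75).
  primal value c^T x* = 20.5.
Solving the dual: y* = (0.5, 0, 0, 0.5).
  dual value b^T y* = 20.5.
Strong duality: c^T x* = b^T y*. Confirmed.

20.5


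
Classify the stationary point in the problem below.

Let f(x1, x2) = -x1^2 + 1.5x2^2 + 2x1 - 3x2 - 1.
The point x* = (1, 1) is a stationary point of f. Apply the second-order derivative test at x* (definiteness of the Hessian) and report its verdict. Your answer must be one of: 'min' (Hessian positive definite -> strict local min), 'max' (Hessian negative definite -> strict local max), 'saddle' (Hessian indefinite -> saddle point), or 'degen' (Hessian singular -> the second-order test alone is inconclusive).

Compute the Hessian H = grad^2 f:
  H = [[-2, 0], [0, 3]]
Verify stationarity: grad f(x*) = H x* + g = (0, 0).
Eigenvalues of H: -2, 3.
Eigenvalues have mixed signs, so H is indefinite -> x* is a saddle point.

saddle


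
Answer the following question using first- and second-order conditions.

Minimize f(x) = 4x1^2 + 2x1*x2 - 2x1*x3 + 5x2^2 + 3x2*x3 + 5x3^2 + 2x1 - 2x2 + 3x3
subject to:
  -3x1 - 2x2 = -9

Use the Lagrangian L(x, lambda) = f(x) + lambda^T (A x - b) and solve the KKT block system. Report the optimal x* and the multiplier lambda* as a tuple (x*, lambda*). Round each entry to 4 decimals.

Form the Lagrangian:
  L(x, lambda) = (1/2) x^T Q x + c^T x + lambda^T (A x - b)
Stationarity (grad_x L = 0): Q x + c + A^T lambda = 0.
Primal feasibility: A x = b.

This gives the KKT block system:
  [ Q   A^T ] [ x     ]   [-c ]
  [ A    0  ] [ lambda ] = [ b ]

Solving the linear system:
  x*      = (2.1097, 1.3354, -0.2787)
  lambda* = (7.3687)
  f(x*)   = 33.5154

x* = (2.1097, 1.3354, -0.2787), lambda* = (7.3687)


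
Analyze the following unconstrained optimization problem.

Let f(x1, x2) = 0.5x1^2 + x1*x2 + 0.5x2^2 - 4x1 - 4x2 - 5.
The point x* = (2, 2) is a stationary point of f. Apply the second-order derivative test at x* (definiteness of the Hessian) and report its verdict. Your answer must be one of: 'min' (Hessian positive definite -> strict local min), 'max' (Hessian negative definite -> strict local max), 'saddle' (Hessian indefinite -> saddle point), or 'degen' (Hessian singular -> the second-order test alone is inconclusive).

Compute the Hessian H = grad^2 f:
  H = [[1, 1], [1, 1]]
Verify stationarity: grad f(x*) = H x* + g = (0, 0).
Eigenvalues of H: 0, 2.
H has a zero eigenvalue (singular; positive semidefinite but not definite), so H is neither positive definite, negative definite, nor indefinite. The second-order test alone is inconclusive -> degen.
(Indeed, f is constant along the null direction of H through x*, so x* is not a strict local extremum.)

degen


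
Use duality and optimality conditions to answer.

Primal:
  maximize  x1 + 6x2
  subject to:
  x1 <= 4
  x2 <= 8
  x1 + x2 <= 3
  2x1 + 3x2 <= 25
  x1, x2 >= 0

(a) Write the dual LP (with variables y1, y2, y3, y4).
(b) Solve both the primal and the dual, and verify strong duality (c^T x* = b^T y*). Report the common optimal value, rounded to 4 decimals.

The standard primal-dual pair for 'max c^T x s.t. A x <= b, x >= 0' is:
  Dual:  min b^T y  s.t.  A^T y >= c,  y >= 0.

So the dual LP is:
  minimize  4y1 + 8y2 + 3y3 + 25y4
  subject to:
    y1 + y3 + 2y4 >= 1
    y2 + y3 + 3y4 >= 6
    y1, y2, y3, y4 >= 0

Solving the primal: x* = (0, 3).
  primal value c^T x* = 18.
Solving the dual: y* = (0, 0, 6, 0).
  dual value b^T y* = 18.
Strong duality: c^T x* = b^T y*. Confirmed.

18


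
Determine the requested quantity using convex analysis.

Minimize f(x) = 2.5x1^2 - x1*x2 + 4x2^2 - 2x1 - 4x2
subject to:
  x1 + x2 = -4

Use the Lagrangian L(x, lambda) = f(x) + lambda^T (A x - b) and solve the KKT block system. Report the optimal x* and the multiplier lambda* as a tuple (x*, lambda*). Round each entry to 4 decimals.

Form the Lagrangian:
  L(x, lambda) = (1/2) x^T Q x + c^T x + lambda^T (A x - b)
Stationarity (grad_x L = 0): Q x + c + A^T lambda = 0.
Primal feasibility: A x = b.

This gives the KKT block system:
  [ Q   A^T ] [ x     ]   [-c ]
  [ A    0  ] [ lambda ] = [ b ]

Solving the linear system:
  x*      = (-2.5333, -1.4667)
  lambda* = (13.2)
  f(x*)   = 31.8667

x* = (-2.5333, -1.4667), lambda* = (13.2)


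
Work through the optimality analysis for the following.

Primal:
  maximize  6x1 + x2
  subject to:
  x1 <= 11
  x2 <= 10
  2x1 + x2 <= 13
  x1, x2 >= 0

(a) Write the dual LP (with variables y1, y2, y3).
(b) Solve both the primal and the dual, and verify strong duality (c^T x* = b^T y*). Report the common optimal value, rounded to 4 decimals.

The standard primal-dual pair for 'max c^T x s.t. A x <= b, x >= 0' is:
  Dual:  min b^T y  s.t.  A^T y >= c,  y >= 0.

So the dual LP is:
  minimize  11y1 + 10y2 + 13y3
  subject to:
    y1 + 2y3 >= 6
    y2 + y3 >= 1
    y1, y2, y3 >= 0

Solving the primal: x* = (6.5, 0).
  primal value c^T x* = 39.
Solving the dual: y* = (0, 0, 3).
  dual value b^T y* = 39.
Strong duality: c^T x* = b^T y*. Confirmed.

39


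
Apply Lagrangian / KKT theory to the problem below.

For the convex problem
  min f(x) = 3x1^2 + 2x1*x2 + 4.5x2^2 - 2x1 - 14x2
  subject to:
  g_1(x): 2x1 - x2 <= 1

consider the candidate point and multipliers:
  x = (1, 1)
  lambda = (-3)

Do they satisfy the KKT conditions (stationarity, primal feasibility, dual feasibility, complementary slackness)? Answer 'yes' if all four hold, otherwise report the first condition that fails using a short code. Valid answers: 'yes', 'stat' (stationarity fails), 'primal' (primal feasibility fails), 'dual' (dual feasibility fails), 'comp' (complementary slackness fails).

Gradient of f: grad f(x) = Q x + c = (6, -3)
Constraint values g_i(x) = a_i^T x - b_i:
  g_1((1, 1)) = 0
Stationarity residual: grad f(x) + sum_i lambda_i a_i = (0, 0)
  -> stationarity OK
Primal feasibility (all g_i <= 0): OK
Dual feasibility (all lambda_i >= 0): FAILS
Complementary slackness (lambda_i * g_i(x) = 0 for all i): OK

Verdict: the first failing condition is dual_feasibility -> dual.

dual


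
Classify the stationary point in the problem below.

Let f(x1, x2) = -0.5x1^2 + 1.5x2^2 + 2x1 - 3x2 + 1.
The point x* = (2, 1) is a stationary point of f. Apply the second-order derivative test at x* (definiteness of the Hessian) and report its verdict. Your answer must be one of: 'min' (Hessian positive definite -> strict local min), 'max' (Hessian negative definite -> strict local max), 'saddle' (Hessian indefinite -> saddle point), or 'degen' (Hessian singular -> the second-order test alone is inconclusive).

Compute the Hessian H = grad^2 f:
  H = [[-1, 0], [0, 3]]
Verify stationarity: grad f(x*) = H x* + g = (0, 0).
Eigenvalues of H: -1, 3.
Eigenvalues have mixed signs, so H is indefinite -> x* is a saddle point.

saddle


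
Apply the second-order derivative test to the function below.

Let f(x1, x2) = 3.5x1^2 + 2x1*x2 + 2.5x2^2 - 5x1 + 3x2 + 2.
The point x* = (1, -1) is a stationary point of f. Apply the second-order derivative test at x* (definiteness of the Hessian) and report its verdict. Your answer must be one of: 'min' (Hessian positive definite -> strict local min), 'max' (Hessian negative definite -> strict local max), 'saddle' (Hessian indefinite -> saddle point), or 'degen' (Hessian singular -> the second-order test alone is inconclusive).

Compute the Hessian H = grad^2 f:
  H = [[7, 2], [2, 5]]
Verify stationarity: grad f(x*) = H x* + g = (0, 0).
Eigenvalues of H: 3.7639, 8.2361.
Both eigenvalues > 0, so H is positive definite -> x* is a strict local min.

min


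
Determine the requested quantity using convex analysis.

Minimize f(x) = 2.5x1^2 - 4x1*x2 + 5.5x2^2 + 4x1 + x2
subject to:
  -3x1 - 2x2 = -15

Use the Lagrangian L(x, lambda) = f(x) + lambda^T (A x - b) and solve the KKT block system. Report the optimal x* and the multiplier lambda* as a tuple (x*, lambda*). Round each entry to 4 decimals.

Form the Lagrangian:
  L(x, lambda) = (1/2) x^T Q x + c^T x + lambda^T (A x - b)
Stationarity (grad_x L = 0): Q x + c + A^T lambda = 0.
Primal feasibility: A x = b.

This gives the KKT block system:
  [ Q   A^T ] [ x     ]   [-c ]
  [ A    0  ] [ lambda ] = [ b ]

Solving the linear system:
  x*      = (3.6228, 2.0659)
  lambda* = (4.6168)
  f(x*)   = 42.9042

x* = (3.6228, 2.0659), lambda* = (4.6168)


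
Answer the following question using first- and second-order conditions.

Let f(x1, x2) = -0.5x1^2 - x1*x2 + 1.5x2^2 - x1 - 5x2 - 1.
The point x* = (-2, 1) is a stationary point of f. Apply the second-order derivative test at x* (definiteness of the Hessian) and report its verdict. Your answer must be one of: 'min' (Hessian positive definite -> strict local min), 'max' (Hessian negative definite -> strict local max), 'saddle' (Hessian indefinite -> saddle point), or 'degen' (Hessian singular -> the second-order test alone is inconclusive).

Compute the Hessian H = grad^2 f:
  H = [[-1, -1], [-1, 3]]
Verify stationarity: grad f(x*) = H x* + g = (0, 0).
Eigenvalues of H: -1.2361, 3.2361.
Eigenvalues have mixed signs, so H is indefinite -> x* is a saddle point.

saddle


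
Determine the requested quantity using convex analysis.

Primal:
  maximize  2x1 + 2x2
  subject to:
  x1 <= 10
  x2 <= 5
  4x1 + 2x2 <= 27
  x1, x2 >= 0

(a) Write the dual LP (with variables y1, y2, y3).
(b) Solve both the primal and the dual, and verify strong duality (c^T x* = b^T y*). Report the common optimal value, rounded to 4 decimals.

The standard primal-dual pair for 'max c^T x s.t. A x <= b, x >= 0' is:
  Dual:  min b^T y  s.t.  A^T y >= c,  y >= 0.

So the dual LP is:
  minimize  10y1 + 5y2 + 27y3
  subject to:
    y1 + 4y3 >= 2
    y2 + 2y3 >= 2
    y1, y2, y3 >= 0

Solving the primal: x* = (4.25, 5).
  primal value c^T x* = 18.5.
Solving the dual: y* = (0, 1, 0.5).
  dual value b^T y* = 18.5.
Strong duality: c^T x* = b^T y*. Confirmed.

18.5


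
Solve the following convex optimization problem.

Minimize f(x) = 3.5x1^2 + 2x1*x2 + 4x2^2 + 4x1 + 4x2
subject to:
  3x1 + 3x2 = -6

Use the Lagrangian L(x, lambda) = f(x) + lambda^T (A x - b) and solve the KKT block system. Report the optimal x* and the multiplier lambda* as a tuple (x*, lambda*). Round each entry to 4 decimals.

Form the Lagrangian:
  L(x, lambda) = (1/2) x^T Q x + c^T x + lambda^T (A x - b)
Stationarity (grad_x L = 0): Q x + c + A^T lambda = 0.
Primal feasibility: A x = b.

This gives the KKT block system:
  [ Q   A^T ] [ x     ]   [-c ]
  [ A    0  ] [ lambda ] = [ b ]

Solving the linear system:
  x*      = (-1.0909, -0.9091)
  lambda* = (1.8182)
  f(x*)   = 1.4545

x* = (-1.0909, -0.9091), lambda* = (1.8182)


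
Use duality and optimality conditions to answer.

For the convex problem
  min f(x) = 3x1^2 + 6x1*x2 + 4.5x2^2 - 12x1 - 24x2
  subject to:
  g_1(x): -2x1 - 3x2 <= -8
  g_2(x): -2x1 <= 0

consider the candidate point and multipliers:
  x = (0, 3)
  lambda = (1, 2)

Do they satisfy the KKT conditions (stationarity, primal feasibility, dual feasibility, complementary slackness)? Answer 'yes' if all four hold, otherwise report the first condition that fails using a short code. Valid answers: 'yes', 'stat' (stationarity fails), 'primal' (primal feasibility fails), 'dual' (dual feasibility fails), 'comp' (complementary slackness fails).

Gradient of f: grad f(x) = Q x + c = (6, 3)
Constraint values g_i(x) = a_i^T x - b_i:
  g_1((0, 3)) = -1
  g_2((0, 3)) = 0
Stationarity residual: grad f(x) + sum_i lambda_i a_i = (0, 0)
  -> stationarity OK
Primal feasibility (all g_i <= 0): OK
Dual feasibility (all lambda_i >= 0): OK
Complementary slackness (lambda_i * g_i(x) = 0 for all i): FAILS

Verdict: the first failing condition is complementary_slackness -> comp.

comp


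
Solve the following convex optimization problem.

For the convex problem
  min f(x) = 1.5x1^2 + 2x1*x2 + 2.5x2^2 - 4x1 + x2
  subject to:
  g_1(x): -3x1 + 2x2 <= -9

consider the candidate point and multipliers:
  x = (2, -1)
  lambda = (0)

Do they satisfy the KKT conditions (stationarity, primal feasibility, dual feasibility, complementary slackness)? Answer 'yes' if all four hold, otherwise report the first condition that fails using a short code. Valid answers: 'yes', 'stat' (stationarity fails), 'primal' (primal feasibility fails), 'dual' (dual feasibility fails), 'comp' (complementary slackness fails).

Gradient of f: grad f(x) = Q x + c = (0, 0)
Constraint values g_i(x) = a_i^T x - b_i:
  g_1((2, -1)) = 1
Stationarity residual: grad f(x) + sum_i lambda_i a_i = (0, 0)
  -> stationarity OK
Primal feasibility (all g_i <= 0): FAILS
Dual feasibility (all lambda_i >= 0): OK
Complementary slackness (lambda_i * g_i(x) = 0 for all i): OK

Verdict: the first failing condition is primal_feasibility -> primal.

primal


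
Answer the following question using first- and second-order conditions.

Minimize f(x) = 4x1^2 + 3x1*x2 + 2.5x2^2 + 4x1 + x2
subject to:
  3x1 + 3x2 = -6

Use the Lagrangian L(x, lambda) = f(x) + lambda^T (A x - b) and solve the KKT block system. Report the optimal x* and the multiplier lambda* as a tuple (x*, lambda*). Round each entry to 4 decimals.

Form the Lagrangian:
  L(x, lambda) = (1/2) x^T Q x + c^T x + lambda^T (A x - b)
Stationarity (grad_x L = 0): Q x + c + A^T lambda = 0.
Primal feasibility: A x = b.

This gives the KKT block system:
  [ Q   A^T ] [ x     ]   [-c ]
  [ A    0  ] [ lambda ] = [ b ]

Solving the linear system:
  x*      = (-1, -1)
  lambda* = (2.3333)
  f(x*)   = 4.5

x* = (-1, -1), lambda* = (2.3333)


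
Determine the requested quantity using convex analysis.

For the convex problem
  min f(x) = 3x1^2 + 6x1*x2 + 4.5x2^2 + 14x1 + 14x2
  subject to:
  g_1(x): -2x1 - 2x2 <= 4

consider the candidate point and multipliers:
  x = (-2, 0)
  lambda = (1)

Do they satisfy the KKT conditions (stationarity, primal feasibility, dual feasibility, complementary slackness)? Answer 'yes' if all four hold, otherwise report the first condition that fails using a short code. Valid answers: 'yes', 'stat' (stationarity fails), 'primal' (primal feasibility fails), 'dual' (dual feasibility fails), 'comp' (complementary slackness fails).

Gradient of f: grad f(x) = Q x + c = (2, 2)
Constraint values g_i(x) = a_i^T x - b_i:
  g_1((-2, 0)) = 0
Stationarity residual: grad f(x) + sum_i lambda_i a_i = (0, 0)
  -> stationarity OK
Primal feasibility (all g_i <= 0): OK
Dual feasibility (all lambda_i >= 0): OK
Complementary slackness (lambda_i * g_i(x) = 0 for all i): OK

Verdict: yes, KKT holds.

yes


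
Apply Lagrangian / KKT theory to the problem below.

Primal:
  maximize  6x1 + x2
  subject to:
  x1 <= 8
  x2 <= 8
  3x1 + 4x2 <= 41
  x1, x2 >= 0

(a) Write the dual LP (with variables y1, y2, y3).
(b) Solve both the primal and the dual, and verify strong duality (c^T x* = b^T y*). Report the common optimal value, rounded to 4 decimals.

The standard primal-dual pair for 'max c^T x s.t. A x <= b, x >= 0' is:
  Dual:  min b^T y  s.t.  A^T y >= c,  y >= 0.

So the dual LP is:
  minimize  8y1 + 8y2 + 41y3
  subject to:
    y1 + 3y3 >= 6
    y2 + 4y3 >= 1
    y1, y2, y3 >= 0

Solving the primal: x* = (8, 4.25).
  primal value c^T x* = 52.25.
Solving the dual: y* = (5.25, 0, 0.25).
  dual value b^T y* = 52.25.
Strong duality: c^T x* = b^T y*. Confirmed.

52.25


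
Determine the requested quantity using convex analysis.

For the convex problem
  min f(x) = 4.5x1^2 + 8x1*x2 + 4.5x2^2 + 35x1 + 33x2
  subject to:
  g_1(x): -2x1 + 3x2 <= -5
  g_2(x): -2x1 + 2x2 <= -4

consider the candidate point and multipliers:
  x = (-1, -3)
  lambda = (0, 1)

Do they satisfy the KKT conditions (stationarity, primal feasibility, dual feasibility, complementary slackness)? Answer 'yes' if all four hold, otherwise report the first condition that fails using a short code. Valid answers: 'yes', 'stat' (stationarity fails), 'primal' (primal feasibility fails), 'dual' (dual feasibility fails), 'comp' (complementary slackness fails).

Gradient of f: grad f(x) = Q x + c = (2, -2)
Constraint values g_i(x) = a_i^T x - b_i:
  g_1((-1, -3)) = -2
  g_2((-1, -3)) = 0
Stationarity residual: grad f(x) + sum_i lambda_i a_i = (0, 0)
  -> stationarity OK
Primal feasibility (all g_i <= 0): OK
Dual feasibility (all lambda_i >= 0): OK
Complementary slackness (lambda_i * g_i(x) = 0 for all i): OK

Verdict: yes, KKT holds.

yes


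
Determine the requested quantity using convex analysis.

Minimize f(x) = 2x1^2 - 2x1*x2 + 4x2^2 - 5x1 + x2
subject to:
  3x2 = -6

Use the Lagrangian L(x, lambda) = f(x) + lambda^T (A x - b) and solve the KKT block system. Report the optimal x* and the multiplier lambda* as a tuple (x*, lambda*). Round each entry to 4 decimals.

Form the Lagrangian:
  L(x, lambda) = (1/2) x^T Q x + c^T x + lambda^T (A x - b)
Stationarity (grad_x L = 0): Q x + c + A^T lambda = 0.
Primal feasibility: A x = b.

This gives the KKT block system:
  [ Q   A^T ] [ x     ]   [-c ]
  [ A    0  ] [ lambda ] = [ b ]

Solving the linear system:
  x*      = (0.25, -2)
  lambda* = (5.1667)
  f(x*)   = 13.875

x* = (0.25, -2), lambda* = (5.1667)


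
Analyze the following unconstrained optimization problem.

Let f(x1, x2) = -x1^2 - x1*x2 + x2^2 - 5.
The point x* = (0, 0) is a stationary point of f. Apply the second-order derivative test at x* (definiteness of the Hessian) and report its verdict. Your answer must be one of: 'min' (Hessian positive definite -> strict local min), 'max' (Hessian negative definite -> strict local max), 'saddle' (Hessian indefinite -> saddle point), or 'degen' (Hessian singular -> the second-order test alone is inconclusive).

Compute the Hessian H = grad^2 f:
  H = [[-2, -1], [-1, 2]]
Verify stationarity: grad f(x*) = H x* + g = (0, 0).
Eigenvalues of H: -2.2361, 2.2361.
Eigenvalues have mixed signs, so H is indefinite -> x* is a saddle point.

saddle


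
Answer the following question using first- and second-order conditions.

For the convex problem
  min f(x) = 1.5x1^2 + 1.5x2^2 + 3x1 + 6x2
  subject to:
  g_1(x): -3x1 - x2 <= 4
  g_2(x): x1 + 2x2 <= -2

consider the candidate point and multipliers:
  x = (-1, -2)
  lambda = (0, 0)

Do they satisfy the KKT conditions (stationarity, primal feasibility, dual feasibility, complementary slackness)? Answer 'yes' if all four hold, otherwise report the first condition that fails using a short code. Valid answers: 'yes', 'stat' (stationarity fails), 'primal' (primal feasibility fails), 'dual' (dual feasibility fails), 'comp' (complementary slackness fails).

Gradient of f: grad f(x) = Q x + c = (0, 0)
Constraint values g_i(x) = a_i^T x - b_i:
  g_1((-1, -2)) = 1
  g_2((-1, -2)) = -3
Stationarity residual: grad f(x) + sum_i lambda_i a_i = (0, 0)
  -> stationarity OK
Primal feasibility (all g_i <= 0): FAILS
Dual feasibility (all lambda_i >= 0): OK
Complementary slackness (lambda_i * g_i(x) = 0 for all i): OK

Verdict: the first failing condition is primal_feasibility -> primal.

primal


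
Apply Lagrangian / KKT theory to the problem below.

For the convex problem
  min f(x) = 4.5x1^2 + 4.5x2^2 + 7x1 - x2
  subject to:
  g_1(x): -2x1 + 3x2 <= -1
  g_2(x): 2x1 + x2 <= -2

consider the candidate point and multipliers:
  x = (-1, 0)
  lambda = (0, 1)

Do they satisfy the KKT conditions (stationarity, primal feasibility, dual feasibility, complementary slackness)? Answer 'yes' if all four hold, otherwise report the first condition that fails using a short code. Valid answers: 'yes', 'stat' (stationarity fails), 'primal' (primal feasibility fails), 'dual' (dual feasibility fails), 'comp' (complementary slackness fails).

Gradient of f: grad f(x) = Q x + c = (-2, -1)
Constraint values g_i(x) = a_i^T x - b_i:
  g_1((-1, 0)) = 3
  g_2((-1, 0)) = 0
Stationarity residual: grad f(x) + sum_i lambda_i a_i = (0, 0)
  -> stationarity OK
Primal feasibility (all g_i <= 0): FAILS
Dual feasibility (all lambda_i >= 0): OK
Complementary slackness (lambda_i * g_i(x) = 0 for all i): OK

Verdict: the first failing condition is primal_feasibility -> primal.

primal


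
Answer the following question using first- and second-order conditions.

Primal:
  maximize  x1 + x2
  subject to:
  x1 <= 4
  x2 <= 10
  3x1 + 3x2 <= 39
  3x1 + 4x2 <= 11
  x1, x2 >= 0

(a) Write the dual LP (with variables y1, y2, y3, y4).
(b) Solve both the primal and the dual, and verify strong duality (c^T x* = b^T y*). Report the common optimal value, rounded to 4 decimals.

The standard primal-dual pair for 'max c^T x s.t. A x <= b, x >= 0' is:
  Dual:  min b^T y  s.t.  A^T y >= c,  y >= 0.

So the dual LP is:
  minimize  4y1 + 10y2 + 39y3 + 11y4
  subject to:
    y1 + 3y3 + 3y4 >= 1
    y2 + 3y3 + 4y4 >= 1
    y1, y2, y3, y4 >= 0

Solving the primal: x* = (3.6667, 0).
  primal value c^T x* = 3.6667.
Solving the dual: y* = (0, 0, 0, 0.3333).
  dual value b^T y* = 3.6667.
Strong duality: c^T x* = b^T y*. Confirmed.

3.6667


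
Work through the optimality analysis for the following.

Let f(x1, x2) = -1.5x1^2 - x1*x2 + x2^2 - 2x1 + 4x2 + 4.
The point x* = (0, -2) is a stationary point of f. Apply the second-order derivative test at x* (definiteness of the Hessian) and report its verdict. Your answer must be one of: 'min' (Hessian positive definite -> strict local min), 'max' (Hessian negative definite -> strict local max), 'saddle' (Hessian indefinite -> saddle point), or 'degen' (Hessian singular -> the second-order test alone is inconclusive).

Compute the Hessian H = grad^2 f:
  H = [[-3, -1], [-1, 2]]
Verify stationarity: grad f(x*) = H x* + g = (0, 0).
Eigenvalues of H: -3.1926, 2.1926.
Eigenvalues have mixed signs, so H is indefinite -> x* is a saddle point.

saddle


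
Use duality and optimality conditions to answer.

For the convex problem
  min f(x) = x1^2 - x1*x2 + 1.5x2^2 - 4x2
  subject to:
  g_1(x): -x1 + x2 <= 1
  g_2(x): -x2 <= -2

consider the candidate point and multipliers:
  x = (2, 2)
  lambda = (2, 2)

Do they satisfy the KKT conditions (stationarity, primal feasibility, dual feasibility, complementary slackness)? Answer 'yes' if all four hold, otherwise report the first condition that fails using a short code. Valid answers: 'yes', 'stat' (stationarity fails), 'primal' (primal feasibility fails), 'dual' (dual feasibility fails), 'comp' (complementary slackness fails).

Gradient of f: grad f(x) = Q x + c = (2, 0)
Constraint values g_i(x) = a_i^T x - b_i:
  g_1((2, 2)) = -1
  g_2((2, 2)) = 0
Stationarity residual: grad f(x) + sum_i lambda_i a_i = (0, 0)
  -> stationarity OK
Primal feasibility (all g_i <= 0): OK
Dual feasibility (all lambda_i >= 0): OK
Complementary slackness (lambda_i * g_i(x) = 0 for all i): FAILS

Verdict: the first failing condition is complementary_slackness -> comp.

comp


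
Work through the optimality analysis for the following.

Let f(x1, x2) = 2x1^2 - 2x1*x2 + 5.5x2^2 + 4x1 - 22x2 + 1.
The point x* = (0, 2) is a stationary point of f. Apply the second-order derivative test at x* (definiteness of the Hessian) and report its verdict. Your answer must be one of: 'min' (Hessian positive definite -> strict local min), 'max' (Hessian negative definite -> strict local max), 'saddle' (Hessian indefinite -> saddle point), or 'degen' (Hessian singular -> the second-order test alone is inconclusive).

Compute the Hessian H = grad^2 f:
  H = [[4, -2], [-2, 11]]
Verify stationarity: grad f(x*) = H x* + g = (0, 0).
Eigenvalues of H: 3.4689, 11.5311.
Both eigenvalues > 0, so H is positive definite -> x* is a strict local min.

min


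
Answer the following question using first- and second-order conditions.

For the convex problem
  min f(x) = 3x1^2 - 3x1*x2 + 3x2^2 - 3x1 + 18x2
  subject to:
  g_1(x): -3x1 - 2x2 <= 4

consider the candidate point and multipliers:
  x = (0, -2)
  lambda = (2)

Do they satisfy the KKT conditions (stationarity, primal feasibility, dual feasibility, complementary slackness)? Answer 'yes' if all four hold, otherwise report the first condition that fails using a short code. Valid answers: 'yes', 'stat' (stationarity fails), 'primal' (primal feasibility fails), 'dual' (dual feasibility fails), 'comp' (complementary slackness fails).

Gradient of f: grad f(x) = Q x + c = (3, 6)
Constraint values g_i(x) = a_i^T x - b_i:
  g_1((0, -2)) = 0
Stationarity residual: grad f(x) + sum_i lambda_i a_i = (-3, 2)
  -> stationarity FAILS
Primal feasibility (all g_i <= 0): OK
Dual feasibility (all lambda_i >= 0): OK
Complementary slackness (lambda_i * g_i(x) = 0 for all i): OK

Verdict: the first failing condition is stationarity -> stat.

stat


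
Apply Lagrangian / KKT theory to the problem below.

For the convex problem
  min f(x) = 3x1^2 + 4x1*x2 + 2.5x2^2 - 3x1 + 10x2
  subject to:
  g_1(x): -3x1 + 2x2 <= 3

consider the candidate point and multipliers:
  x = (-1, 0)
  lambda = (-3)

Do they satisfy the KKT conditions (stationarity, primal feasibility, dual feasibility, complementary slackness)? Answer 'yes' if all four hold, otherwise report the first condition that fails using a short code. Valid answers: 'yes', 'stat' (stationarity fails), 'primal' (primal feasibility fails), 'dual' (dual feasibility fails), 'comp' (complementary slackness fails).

Gradient of f: grad f(x) = Q x + c = (-9, 6)
Constraint values g_i(x) = a_i^T x - b_i:
  g_1((-1, 0)) = 0
Stationarity residual: grad f(x) + sum_i lambda_i a_i = (0, 0)
  -> stationarity OK
Primal feasibility (all g_i <= 0): OK
Dual feasibility (all lambda_i >= 0): FAILS
Complementary slackness (lambda_i * g_i(x) = 0 for all i): OK

Verdict: the first failing condition is dual_feasibility -> dual.

dual


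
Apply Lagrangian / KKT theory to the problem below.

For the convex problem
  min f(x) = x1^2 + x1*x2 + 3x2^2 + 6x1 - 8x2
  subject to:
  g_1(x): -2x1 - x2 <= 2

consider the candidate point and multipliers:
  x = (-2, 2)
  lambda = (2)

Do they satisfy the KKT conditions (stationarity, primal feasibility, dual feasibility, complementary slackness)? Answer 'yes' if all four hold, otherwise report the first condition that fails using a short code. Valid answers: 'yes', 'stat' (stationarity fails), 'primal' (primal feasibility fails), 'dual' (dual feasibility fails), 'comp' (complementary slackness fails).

Gradient of f: grad f(x) = Q x + c = (4, 2)
Constraint values g_i(x) = a_i^T x - b_i:
  g_1((-2, 2)) = 0
Stationarity residual: grad f(x) + sum_i lambda_i a_i = (0, 0)
  -> stationarity OK
Primal feasibility (all g_i <= 0): OK
Dual feasibility (all lambda_i >= 0): OK
Complementary slackness (lambda_i * g_i(x) = 0 for all i): OK

Verdict: yes, KKT holds.

yes


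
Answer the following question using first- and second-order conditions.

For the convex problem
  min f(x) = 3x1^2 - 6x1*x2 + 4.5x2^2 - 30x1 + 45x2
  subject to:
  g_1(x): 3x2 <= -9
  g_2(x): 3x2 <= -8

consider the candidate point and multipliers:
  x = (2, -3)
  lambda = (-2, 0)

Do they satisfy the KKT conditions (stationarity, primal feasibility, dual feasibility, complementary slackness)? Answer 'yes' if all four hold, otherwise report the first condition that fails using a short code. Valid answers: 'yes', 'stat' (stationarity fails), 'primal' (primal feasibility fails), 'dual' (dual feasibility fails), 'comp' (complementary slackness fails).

Gradient of f: grad f(x) = Q x + c = (0, 6)
Constraint values g_i(x) = a_i^T x - b_i:
  g_1((2, -3)) = 0
  g_2((2, -3)) = -1
Stationarity residual: grad f(x) + sum_i lambda_i a_i = (0, 0)
  -> stationarity OK
Primal feasibility (all g_i <= 0): OK
Dual feasibility (all lambda_i >= 0): FAILS
Complementary slackness (lambda_i * g_i(x) = 0 for all i): OK

Verdict: the first failing condition is dual_feasibility -> dual.

dual


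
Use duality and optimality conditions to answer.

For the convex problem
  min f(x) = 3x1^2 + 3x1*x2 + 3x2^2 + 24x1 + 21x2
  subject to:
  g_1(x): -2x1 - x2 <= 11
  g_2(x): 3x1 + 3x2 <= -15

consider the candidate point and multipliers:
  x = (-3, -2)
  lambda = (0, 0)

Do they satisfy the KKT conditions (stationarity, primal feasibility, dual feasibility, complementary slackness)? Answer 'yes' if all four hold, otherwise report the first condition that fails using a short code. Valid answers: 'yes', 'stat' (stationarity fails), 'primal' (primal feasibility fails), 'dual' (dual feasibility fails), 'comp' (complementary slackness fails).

Gradient of f: grad f(x) = Q x + c = (0, 0)
Constraint values g_i(x) = a_i^T x - b_i:
  g_1((-3, -2)) = -3
  g_2((-3, -2)) = 0
Stationarity residual: grad f(x) + sum_i lambda_i a_i = (0, 0)
  -> stationarity OK
Primal feasibility (all g_i <= 0): OK
Dual feasibility (all lambda_i >= 0): OK
Complementary slackness (lambda_i * g_i(x) = 0 for all i): OK

Verdict: yes, KKT holds.

yes


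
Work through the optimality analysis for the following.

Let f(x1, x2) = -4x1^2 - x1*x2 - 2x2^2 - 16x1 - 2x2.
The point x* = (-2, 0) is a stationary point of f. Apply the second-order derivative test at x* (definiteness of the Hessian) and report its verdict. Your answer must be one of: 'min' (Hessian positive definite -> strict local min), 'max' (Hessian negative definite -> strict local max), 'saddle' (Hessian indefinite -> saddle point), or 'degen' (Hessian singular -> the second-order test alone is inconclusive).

Compute the Hessian H = grad^2 f:
  H = [[-8, -1], [-1, -4]]
Verify stationarity: grad f(x*) = H x* + g = (0, 0).
Eigenvalues of H: -8.2361, -3.7639.
Both eigenvalues < 0, so H is negative definite -> x* is a strict local max.

max


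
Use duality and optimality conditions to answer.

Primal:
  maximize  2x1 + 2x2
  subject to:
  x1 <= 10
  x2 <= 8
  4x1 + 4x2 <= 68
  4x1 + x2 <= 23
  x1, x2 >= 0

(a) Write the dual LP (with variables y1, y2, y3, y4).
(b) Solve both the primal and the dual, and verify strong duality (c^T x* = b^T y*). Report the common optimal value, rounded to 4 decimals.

The standard primal-dual pair for 'max c^T x s.t. A x <= b, x >= 0' is:
  Dual:  min b^T y  s.t.  A^T y >= c,  y >= 0.

So the dual LP is:
  minimize  10y1 + 8y2 + 68y3 + 23y4
  subject to:
    y1 + 4y3 + 4y4 >= 2
    y2 + 4y3 + y4 >= 2
    y1, y2, y3, y4 >= 0

Solving the primal: x* = (3.75, 8).
  primal value c^T x* = 23.5.
Solving the dual: y* = (0, 1.5, 0, 0.5).
  dual value b^T y* = 23.5.
Strong duality: c^T x* = b^T y*. Confirmed.

23.5


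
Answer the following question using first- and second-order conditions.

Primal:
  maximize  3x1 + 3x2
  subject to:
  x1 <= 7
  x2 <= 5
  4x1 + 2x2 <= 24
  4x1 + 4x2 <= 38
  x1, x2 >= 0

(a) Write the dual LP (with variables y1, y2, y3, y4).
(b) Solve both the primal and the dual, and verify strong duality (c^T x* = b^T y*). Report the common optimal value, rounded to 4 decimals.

The standard primal-dual pair for 'max c^T x s.t. A x <= b, x >= 0' is:
  Dual:  min b^T y  s.t.  A^T y >= c,  y >= 0.

So the dual LP is:
  minimize  7y1 + 5y2 + 24y3 + 38y4
  subject to:
    y1 + 4y3 + 4y4 >= 3
    y2 + 2y3 + 4y4 >= 3
    y1, y2, y3, y4 >= 0

Solving the primal: x* = (3.5, 5).
  primal value c^T x* = 25.5.
Solving the dual: y* = (0, 1.5, 0.75, 0).
  dual value b^T y* = 25.5.
Strong duality: c^T x* = b^T y*. Confirmed.

25.5


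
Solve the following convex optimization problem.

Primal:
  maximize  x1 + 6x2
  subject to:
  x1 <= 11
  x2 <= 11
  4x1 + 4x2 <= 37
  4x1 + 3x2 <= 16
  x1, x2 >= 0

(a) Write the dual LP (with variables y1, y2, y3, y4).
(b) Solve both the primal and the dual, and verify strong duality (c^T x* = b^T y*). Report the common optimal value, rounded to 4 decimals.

The standard primal-dual pair for 'max c^T x s.t. A x <= b, x >= 0' is:
  Dual:  min b^T y  s.t.  A^T y >= c,  y >= 0.

So the dual LP is:
  minimize  11y1 + 11y2 + 37y3 + 16y4
  subject to:
    y1 + 4y3 + 4y4 >= 1
    y2 + 4y3 + 3y4 >= 6
    y1, y2, y3, y4 >= 0

Solving the primal: x* = (0, 5.3333).
  primal value c^T x* = 32.
Solving the dual: y* = (0, 0, 0, 2).
  dual value b^T y* = 32.
Strong duality: c^T x* = b^T y*. Confirmed.

32
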